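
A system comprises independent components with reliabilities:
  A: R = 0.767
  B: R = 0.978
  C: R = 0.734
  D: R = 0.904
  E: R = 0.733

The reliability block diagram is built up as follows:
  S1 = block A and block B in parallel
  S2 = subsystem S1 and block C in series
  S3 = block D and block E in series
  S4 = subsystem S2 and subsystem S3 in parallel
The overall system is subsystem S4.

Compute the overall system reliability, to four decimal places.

0.9090

Parallel (A and B): 1 − (1 − 0.767000)(1 − 0.978000) = 0.994874
Series ([0.994874] and C): 0.994874 × 0.734000 = 0.730238
Series (D and E): 0.904000 × 0.733000 = 0.662632
Parallel ([0.730238] and [0.662632]): 1 − (1 − 0.730238)(1 − 0.662632) = 0.9090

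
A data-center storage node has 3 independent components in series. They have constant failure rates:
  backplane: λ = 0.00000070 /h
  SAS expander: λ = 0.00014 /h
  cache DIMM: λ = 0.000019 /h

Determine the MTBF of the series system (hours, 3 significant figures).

Series of exponential components: λ_sys = Σ λ_i
λ_sys = 0.00000070 + 0.00014 + 0.000019 = 1.5970e-04 /h
MTBF = 1 / λ_sys = 6260 h

6260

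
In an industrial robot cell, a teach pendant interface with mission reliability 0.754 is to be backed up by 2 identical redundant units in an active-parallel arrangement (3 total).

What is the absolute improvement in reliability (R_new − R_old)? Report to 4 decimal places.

0.2311

R_before = 0.754
R_after = 1 − (1 − 0.754)^3 = 0.9851
ΔR = 0.9851 − 0.754 = 0.2311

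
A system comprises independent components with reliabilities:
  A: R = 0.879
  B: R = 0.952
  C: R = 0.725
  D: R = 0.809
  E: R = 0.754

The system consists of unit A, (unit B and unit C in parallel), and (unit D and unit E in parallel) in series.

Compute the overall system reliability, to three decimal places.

Parallel (B and C): 1 − (1 − 0.95200)(1 − 0.72500) = 0.98680
Parallel (D and E): 1 − (1 − 0.80900)(1 − 0.75400) = 0.95301
Series (A, [0.98680], and [0.95301]): 0.87900 × 0.98680 × 0.95301 = 0.827

0.827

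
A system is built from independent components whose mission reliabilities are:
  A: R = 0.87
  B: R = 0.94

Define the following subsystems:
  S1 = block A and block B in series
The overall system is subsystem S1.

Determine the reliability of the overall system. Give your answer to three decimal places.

0.818

Series (A and B): 0.87000 × 0.94000 = 0.818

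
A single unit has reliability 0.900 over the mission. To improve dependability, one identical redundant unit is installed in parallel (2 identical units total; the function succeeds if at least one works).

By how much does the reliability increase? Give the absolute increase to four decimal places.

0.0900

R_before = 0.900
R_after = 1 − (1 − 0.900)^2 = 0.9900
ΔR = 0.9900 − 0.900 = 0.0900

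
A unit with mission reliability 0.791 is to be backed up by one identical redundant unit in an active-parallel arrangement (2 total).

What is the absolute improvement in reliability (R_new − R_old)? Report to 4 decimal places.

R_before = 0.791
R_after = 1 − (1 − 0.791)^2 = 0.9563
ΔR = 0.9563 − 0.791 = 0.1653

0.1653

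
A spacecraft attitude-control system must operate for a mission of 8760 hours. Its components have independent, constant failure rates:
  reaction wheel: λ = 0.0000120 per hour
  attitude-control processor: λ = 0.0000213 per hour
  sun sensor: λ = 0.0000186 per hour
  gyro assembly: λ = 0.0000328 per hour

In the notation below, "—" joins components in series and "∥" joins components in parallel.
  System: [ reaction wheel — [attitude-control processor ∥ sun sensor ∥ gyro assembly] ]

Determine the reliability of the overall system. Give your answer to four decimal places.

R(reaction wheel) = exp(−0.0000120 × 8760) = 0.900216
R(attitude-control processor) = exp(−0.0000213 × 8760) = 0.829786
R(sun sensor) = exp(−0.0000186 × 8760) = 0.849646
R(gyro assembly) = exp(−0.0000328 × 8760) = 0.750266
Parallel (attitude-control processor, sun sensor, and gyro assembly): 1 − (1 − 0.829786)(1 − 0.849646)(1 − 0.750266) = 0.993609
Series (reaction wheel and [0.993609]): 0.900216 × 0.993609 = 0.8945

0.8945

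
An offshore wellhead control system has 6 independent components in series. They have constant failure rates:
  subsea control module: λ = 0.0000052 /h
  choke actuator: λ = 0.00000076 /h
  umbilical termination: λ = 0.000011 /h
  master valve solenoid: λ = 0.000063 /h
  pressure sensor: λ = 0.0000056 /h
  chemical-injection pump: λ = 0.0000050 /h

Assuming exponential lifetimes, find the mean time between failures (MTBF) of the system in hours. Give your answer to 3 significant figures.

Series of exponential components: λ_sys = Σ λ_i
λ_sys = 0.0000052 + 0.00000076 + 0.000011 + 0.000063 + 0.0000056 + 0.0000050 = 9.0560e-05 /h
MTBF = 1 / λ_sys = 11000 h

11000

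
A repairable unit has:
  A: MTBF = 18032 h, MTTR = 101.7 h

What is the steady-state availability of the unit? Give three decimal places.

0.994

A(A) = MTBF/(MTBF+MTTR) = 18032/(18032+101.7) = 0.994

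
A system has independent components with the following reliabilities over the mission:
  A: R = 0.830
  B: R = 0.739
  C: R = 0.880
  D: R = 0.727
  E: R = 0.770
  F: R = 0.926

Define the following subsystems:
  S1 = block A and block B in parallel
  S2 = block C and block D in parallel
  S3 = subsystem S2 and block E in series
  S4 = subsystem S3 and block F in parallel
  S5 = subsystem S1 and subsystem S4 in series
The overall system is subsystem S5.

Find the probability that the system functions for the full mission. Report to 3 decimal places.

Parallel (A and B): 1 − (1 − 0.83000)(1 − 0.73900) = 0.95563
Parallel (C and D): 1 − (1 − 0.88000)(1 − 0.72700) = 0.96724
Series ([0.96724] and E): 0.96724 × 0.77000 = 0.74477
Parallel ([0.74477] and F): 1 − (1 − 0.74477)(1 − 0.92600) = 0.98111
Series ([0.95563] and [0.98111]): 0.95563 × 0.98111 = 0.938

0.938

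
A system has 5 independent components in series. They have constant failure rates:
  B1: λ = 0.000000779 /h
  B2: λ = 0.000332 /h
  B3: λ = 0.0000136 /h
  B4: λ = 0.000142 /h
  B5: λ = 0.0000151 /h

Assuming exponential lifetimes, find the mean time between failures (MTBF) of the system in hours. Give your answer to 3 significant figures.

1990

Series of exponential components: λ_sys = Σ λ_i
λ_sys = 0.000000779 + 0.000332 + 0.0000136 + 0.000142 + 0.0000151 = 5.0348e-04 /h
MTBF = 1 / λ_sys = 1990 h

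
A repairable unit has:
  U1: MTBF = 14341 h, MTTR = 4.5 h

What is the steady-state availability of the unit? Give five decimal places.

A(U1) = MTBF/(MTBF+MTTR) = 14341/(14341+4.5) = 0.99969

0.99969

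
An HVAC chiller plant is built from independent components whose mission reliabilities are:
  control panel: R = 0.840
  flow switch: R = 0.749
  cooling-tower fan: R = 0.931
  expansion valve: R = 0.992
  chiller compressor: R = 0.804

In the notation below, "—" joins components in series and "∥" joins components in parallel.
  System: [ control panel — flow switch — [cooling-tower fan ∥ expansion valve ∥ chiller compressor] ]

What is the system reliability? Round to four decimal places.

Parallel (cooling-tower fan, expansion valve, and chiller compressor): 1 − (1 − 0.931000)(1 − 0.992000)(1 − 0.804000) = 0.999892
Series (control panel, flow switch, and [0.999892]): 0.840000 × 0.749000 × 0.999892 = 0.6291

0.6291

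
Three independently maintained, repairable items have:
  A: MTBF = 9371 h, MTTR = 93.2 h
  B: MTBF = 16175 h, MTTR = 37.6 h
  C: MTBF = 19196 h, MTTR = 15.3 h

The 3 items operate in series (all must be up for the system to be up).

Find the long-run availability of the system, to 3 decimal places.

0.987

A(A) = MTBF/(MTBF+MTTR) = 9371/(9371+93.2) = 0.990152
A(B) = MTBF/(MTBF+MTTR) = 16175/(16175+37.6) = 0.997681
A(C) = MTBF/(MTBF+MTTR) = 19196/(19196+15.3) = 0.999204
Series availability: 0.990152 × 0.997681 × 0.999204 = 0.987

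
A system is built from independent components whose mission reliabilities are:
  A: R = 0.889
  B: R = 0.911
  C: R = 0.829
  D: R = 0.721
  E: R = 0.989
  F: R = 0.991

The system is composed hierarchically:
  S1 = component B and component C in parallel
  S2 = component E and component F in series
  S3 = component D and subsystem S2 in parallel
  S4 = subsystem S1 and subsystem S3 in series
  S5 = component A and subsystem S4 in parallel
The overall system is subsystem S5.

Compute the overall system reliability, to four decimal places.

0.9977

Parallel (B and C): 1 − (1 − 0.911000)(1 − 0.829000) = 0.984781
Series (E and F): 0.989000 × 0.991000 = 0.980099
Parallel (D and [0.980099]): 1 − (1 − 0.721000)(1 − 0.980099) = 0.994448
Series ([0.984781] and [0.994448]): 0.984781 × 0.994448 = 0.979313
Parallel (A and [0.979313]): 1 − (1 − 0.889000)(1 − 0.979313) = 0.9977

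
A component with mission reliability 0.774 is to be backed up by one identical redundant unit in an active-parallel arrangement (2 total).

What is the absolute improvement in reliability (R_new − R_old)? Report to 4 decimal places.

0.1749

R_before = 0.774
R_after = 1 − (1 − 0.774)^2 = 0.9489
ΔR = 0.9489 − 0.774 = 0.1749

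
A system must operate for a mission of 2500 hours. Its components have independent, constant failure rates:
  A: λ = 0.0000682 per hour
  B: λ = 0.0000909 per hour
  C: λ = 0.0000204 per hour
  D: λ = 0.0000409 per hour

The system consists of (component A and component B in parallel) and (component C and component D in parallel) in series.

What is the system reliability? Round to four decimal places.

R(A) = exp(−0.0000682 × 2500) = 0.843243
R(B) = exp(−0.0000909 × 2500) = 0.796722
R(C) = exp(−0.0000204 × 2500) = 0.950279
R(D) = exp(−0.0000409 × 2500) = 0.902804
Parallel (A and B): 1 − (1 − 0.843243)(1 − 0.796722) = 0.968135
Parallel (C and D): 1 − (1 − 0.950279)(1 − 0.902804) = 0.995167
Series ([0.968135] and [0.995167]): 0.968135 × 0.995167 = 0.9635

0.9635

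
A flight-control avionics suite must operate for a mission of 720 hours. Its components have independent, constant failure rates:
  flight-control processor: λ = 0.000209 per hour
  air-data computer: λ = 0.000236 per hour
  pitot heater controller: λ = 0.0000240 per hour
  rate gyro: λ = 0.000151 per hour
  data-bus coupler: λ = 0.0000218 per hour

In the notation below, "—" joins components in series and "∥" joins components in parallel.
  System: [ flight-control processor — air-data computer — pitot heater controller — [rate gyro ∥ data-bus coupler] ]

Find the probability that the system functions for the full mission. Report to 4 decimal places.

0.7123

R(flight-control processor) = exp(−0.000209 × 720) = 0.860295
R(air-data computer) = exp(−0.000236 × 720) = 0.843732
R(pitot heater controller) = exp(−0.0000240 × 720) = 0.982868
R(rate gyro) = exp(−0.000151 × 720) = 0.896982
R(data-bus coupler) = exp(−0.0000218 × 720) = 0.984427
Parallel (rate gyro and data-bus coupler): 1 − (1 − 0.896982)(1 − 0.984427) = 0.998396
Series (flight-control processor, air-data computer, pitot heater controller, and [0.998396]): 0.860295 × 0.843732 × 0.982868 × 0.998396 = 0.7123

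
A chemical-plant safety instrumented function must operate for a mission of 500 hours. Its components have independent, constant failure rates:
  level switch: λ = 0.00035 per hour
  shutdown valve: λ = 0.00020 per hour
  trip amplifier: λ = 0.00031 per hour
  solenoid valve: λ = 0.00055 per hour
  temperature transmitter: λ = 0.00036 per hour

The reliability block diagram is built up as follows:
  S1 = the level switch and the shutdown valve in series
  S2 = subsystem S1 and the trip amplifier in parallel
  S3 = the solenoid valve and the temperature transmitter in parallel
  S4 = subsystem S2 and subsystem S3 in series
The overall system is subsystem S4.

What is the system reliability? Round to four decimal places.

R(level switch) = exp(−0.00035 × 500) = 0.839457
R(shutdown valve) = exp(−0.00020 × 500) = 0.904837
R(trip amplifier) = exp(−0.00031 × 500) = 0.856415
R(solenoid valve) = exp(−0.00055 × 500) = 0.759572
R(temperature transmitter) = exp(−0.00036 × 500) = 0.835270
Series (level switch and shutdown valve): 0.839457 × 0.904837 = 0.759572
Parallel ([0.759572] and trip amplifier): 1 − (1 − 0.759572)(1 − 0.856415) = 0.965478
Parallel (solenoid valve and temperature transmitter): 1 − (1 − 0.759572)(1 − 0.835270) = 0.960394
Series ([0.965478] and [0.960394]): 0.965478 × 0.960394 = 0.9272

0.9272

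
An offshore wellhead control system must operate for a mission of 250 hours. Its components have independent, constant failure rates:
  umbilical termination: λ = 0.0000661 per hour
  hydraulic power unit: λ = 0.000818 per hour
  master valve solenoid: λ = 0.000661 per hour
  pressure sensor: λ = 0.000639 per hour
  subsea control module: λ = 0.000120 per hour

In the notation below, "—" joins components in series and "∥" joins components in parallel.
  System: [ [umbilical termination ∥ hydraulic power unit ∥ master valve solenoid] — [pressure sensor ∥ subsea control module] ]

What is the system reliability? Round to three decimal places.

0.995

R(umbilical termination) = exp(−0.0000661 × 250) = 0.98361
R(hydraulic power unit) = exp(−0.000818 × 250) = 0.81505
R(master valve solenoid) = exp(−0.000661 × 250) = 0.84768
R(pressure sensor) = exp(−0.000639 × 250) = 0.85236
R(subsea control module) = exp(−0.000120 × 250) = 0.97045
Parallel (umbilical termination, hydraulic power unit, and master valve solenoid): 1 − (1 − 0.98361)(1 − 0.81505)(1 − 0.84768) = 0.99954
Parallel (pressure sensor and subsea control module): 1 − (1 − 0.85236)(1 − 0.97045) = 0.99564
Series ([0.99954] and [0.99564]): 0.99954 × 0.99564 = 0.995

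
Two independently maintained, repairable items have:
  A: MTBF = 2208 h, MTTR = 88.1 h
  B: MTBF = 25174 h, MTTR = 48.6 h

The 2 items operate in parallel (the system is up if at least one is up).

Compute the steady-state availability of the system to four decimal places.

0.9999

A(A) = MTBF/(MTBF+MTTR) = 2208/(2208+88.1) = 0.961631
A(B) = MTBF/(MTBF+MTTR) = 25174/(25174+48.6) = 0.998073
Parallel availability: 1 − (1 − 0.961631)(1 − 0.998073) = 0.9999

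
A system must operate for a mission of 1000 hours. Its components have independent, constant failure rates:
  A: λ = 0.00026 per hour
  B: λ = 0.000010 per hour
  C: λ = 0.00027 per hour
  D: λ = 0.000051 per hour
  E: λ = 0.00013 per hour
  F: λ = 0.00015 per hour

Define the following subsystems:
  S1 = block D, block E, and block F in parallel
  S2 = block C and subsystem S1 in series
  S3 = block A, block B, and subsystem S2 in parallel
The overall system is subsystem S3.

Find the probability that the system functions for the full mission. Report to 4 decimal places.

R(A) = exp(−0.00026 × 1000) = 0.771052
R(B) = exp(−0.000010 × 1000) = 0.990050
R(C) = exp(−0.00027 × 1000) = 0.763379
R(D) = exp(−0.000051 × 1000) = 0.950279
R(E) = exp(−0.00013 × 1000) = 0.878095
R(F) = exp(−0.00015 × 1000) = 0.860708
Parallel (D, E, and F): 1 − (1 − 0.950279)(1 − 0.878095)(1 − 0.860708) = 0.999156
Series (C and [0.999156]): 0.763379 × 0.999156 = 0.762735
Parallel (A, B, and [0.762735]): 1 − (1 − 0.771052)(1 − 0.990050)(1 − 0.762735) = 0.9995

0.9995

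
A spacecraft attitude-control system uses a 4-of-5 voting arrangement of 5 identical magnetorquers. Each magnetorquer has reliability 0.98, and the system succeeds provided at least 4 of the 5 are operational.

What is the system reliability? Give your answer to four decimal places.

R = Σ_{i=4}^{5} C(5,i) p^i (1−p)^{5−i} with p = 0.98
C(5,4)·0.98^4·0.02^1 = 0.092237
C(5,5)·0.98^5·0.02^0 = 0.903921
Sum = 0.9962

0.9962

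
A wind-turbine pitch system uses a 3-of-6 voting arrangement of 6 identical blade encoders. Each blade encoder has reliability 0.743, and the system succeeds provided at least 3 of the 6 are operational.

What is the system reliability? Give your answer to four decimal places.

0.9586

R = Σ_{i=3}^{6} C(6,i) p^i (1−p)^{6−i} with p = 0.743
C(6,3)·0.743^3·0.257^3 = 0.139250
C(6,4)·0.743^4·0.257^2 = 0.301935
C(6,5)·0.743^5·0.257^1 = 0.349163
C(6,6)·0.743^6·0.257^0 = 0.168241
Sum = 0.9586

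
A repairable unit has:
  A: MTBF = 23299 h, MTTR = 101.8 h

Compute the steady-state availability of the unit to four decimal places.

0.9956

A(A) = MTBF/(MTBF+MTTR) = 23299/(23299+101.8) = 0.9956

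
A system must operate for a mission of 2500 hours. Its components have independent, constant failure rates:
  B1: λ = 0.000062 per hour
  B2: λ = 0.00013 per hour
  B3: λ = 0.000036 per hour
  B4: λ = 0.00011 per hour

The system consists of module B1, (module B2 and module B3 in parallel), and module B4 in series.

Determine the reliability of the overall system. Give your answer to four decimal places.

0.6350

R(B1) = exp(−0.000062 × 2500) = 0.856415
R(B2) = exp(−0.00013 × 2500) = 0.722527
R(B3) = exp(−0.000036 × 2500) = 0.913931
R(B4) = exp(−0.00011 × 2500) = 0.759572
Parallel (B2 and B3): 1 − (1 − 0.722527)(1 − 0.913931) = 0.976118
Series (B1, [0.976118], and B4): 0.856415 × 0.976118 × 0.759572 = 0.6350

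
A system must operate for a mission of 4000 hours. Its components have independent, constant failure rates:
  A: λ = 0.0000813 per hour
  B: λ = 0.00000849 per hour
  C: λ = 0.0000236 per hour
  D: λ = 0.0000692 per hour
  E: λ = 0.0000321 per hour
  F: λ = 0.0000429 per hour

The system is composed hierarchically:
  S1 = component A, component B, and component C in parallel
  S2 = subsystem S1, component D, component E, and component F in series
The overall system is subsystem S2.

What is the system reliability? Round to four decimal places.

0.5612

R(A) = exp(−0.0000813 × 4000) = 0.722383
R(B) = exp(−0.00000849 × 4000) = 0.966610
R(C) = exp(−0.0000236 × 4000) = 0.909919
R(D) = exp(−0.0000692 × 4000) = 0.758206
R(E) = exp(−0.0000321 × 4000) = 0.879502
R(F) = exp(−0.0000429 × 4000) = 0.842316
Parallel (A, B, and C): 1 − (1 − 0.722383)(1 − 0.966610)(1 − 0.909919) = 0.999165
Series ([0.999165], D, E, and F): 0.999165 × 0.758206 × 0.879502 × 0.842316 = 0.5612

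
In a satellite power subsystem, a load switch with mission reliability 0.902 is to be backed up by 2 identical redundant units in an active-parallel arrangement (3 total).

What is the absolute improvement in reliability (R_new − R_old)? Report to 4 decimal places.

R_before = 0.902
R_after = 1 − (1 − 0.902)^3 = 0.9991
ΔR = 0.9991 − 0.902 = 0.0971

0.0971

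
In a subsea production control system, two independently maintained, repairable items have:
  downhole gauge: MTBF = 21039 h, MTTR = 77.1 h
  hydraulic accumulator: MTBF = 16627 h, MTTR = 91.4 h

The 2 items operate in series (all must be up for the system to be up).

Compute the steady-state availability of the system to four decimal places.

0.9909

A(downhole gauge) = MTBF/(MTBF+MTTR) = 21039/(21039+77.1) = 0.996349
A(hydraulic accumulator) = MTBF/(MTBF+MTTR) = 16627/(16627+91.4) = 0.994533
Series availability: 0.996349 × 0.994533 = 0.9909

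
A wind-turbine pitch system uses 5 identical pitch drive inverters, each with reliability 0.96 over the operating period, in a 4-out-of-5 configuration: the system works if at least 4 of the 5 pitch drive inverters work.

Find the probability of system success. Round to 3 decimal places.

0.985

R = Σ_{i=4}^{5} C(5,i) p^i (1−p)^{5−i} with p = 0.96
C(5,4)·0.96^4·0.04^1 = 0.16987
C(5,5)·0.96^5·0.04^0 = 0.81537
Sum = 0.985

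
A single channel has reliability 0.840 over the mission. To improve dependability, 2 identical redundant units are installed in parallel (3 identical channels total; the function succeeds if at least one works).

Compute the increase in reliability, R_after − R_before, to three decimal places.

R_before = 0.840
R_after = 1 − (1 − 0.840)^3 = 0.996
ΔR = 0.996 − 0.840 = 0.156

0.156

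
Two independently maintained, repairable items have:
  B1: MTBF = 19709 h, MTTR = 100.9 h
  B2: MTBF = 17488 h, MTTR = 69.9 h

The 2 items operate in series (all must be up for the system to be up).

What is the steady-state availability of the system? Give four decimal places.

A(B1) = MTBF/(MTBF+MTTR) = 19709/(19709+100.9) = 0.994907
A(B2) = MTBF/(MTBF+MTTR) = 17488/(17488+69.9) = 0.996019
Series availability: 0.994907 × 0.996019 = 0.9909

0.9909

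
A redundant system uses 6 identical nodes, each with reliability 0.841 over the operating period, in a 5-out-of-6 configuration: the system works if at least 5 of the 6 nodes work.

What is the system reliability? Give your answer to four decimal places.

0.7552

R = Σ_{i=5}^{6} C(6,i) p^i (1−p)^{6−i} with p = 0.841
C(6,5)·0.841^5·0.159^1 = 0.401355
C(6,6)·0.841^6·0.159^0 = 0.353815
Sum = 0.7552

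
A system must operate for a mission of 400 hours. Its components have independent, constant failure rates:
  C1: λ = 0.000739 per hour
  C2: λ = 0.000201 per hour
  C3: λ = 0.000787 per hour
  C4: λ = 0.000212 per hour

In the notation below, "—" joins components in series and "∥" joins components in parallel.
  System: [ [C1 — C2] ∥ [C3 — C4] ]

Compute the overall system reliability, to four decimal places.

0.8968

R(C1) = exp(−0.000739 × 400) = 0.744085
R(C2) = exp(−0.000201 × 400) = 0.922747
R(C3) = exp(−0.000787 × 400) = 0.729935
R(C4) = exp(−0.000212 × 400) = 0.918696
Series (C1 and C2): 0.744085 × 0.922747 = 0.686602
Series (C3 and C4): 0.729935 × 0.918696 = 0.670588
Parallel ([0.686602] and [0.670588]): 1 − (1 − 0.686602)(1 − 0.670588) = 0.8968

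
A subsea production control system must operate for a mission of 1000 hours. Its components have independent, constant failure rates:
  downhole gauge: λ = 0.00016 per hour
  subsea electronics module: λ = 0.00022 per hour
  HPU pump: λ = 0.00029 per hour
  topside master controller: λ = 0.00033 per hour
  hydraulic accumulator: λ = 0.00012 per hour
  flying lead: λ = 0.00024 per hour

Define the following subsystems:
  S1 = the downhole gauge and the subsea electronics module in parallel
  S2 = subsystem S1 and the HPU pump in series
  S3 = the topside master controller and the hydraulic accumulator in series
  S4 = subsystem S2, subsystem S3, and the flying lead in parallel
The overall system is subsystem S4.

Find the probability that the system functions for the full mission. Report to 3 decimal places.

0.979

R(downhole gauge) = exp(−0.00016 × 1000) = 0.85214
R(subsea electronics module) = exp(−0.00022 × 1000) = 0.80252
R(HPU pump) = exp(−0.00029 × 1000) = 0.74826
R(topside master controller) = exp(−0.00033 × 1000) = 0.71892
R(hydraulic accumulator) = exp(−0.00012 × 1000) = 0.88692
R(flying lead) = exp(−0.00024 × 1000) = 0.78663
Parallel (downhole gauge and subsea electronics module): 1 − (1 − 0.85214)(1 − 0.80252) = 0.97080
Series ([0.97080] and HPU pump): 0.97080 × 0.74826 = 0.72641
Series (topside master controller and hydraulic accumulator): 0.71892 × 0.88692 = 0.63762
Parallel ([0.72641], [0.63762], and flying lead): 1 − (1 − 0.72641)(1 − 0.63762)(1 − 0.78663) = 0.979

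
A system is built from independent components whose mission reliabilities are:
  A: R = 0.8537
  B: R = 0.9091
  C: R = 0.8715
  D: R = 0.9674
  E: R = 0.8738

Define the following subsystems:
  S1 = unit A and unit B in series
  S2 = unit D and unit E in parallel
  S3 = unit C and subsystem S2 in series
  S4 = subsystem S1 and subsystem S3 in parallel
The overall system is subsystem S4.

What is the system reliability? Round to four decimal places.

0.9704

Series (A and B): 0.853700 × 0.909100 = 0.776099
Parallel (D and E): 1 − (1 − 0.967400)(1 − 0.873800) = 0.995886
Series (C and [0.995886]): 0.871500 × 0.995886 = 0.867915
Parallel ([0.776099] and [0.867915]): 1 − (1 − 0.776099)(1 − 0.867915) = 0.9704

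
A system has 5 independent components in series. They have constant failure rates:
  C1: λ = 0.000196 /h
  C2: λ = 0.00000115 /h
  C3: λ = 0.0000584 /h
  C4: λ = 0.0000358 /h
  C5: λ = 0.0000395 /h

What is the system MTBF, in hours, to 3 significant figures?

Series of exponential components: λ_sys = Σ λ_i
λ_sys = 0.000196 + 0.00000115 + 0.0000584 + 0.0000358 + 0.0000395 = 3.3085e-04 /h
MTBF = 1 / λ_sys = 3020 h

3020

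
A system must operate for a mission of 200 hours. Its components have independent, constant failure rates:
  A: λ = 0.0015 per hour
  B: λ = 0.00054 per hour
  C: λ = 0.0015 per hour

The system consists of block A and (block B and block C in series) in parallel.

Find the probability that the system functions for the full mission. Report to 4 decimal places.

R(A) = exp(−0.0015 × 200) = 0.740818
R(B) = exp(−0.00054 × 200) = 0.897628
R(C) = exp(−0.0015 × 200) = 0.740818
Series (B and C): 0.897628 × 0.740818 = 0.664979
Parallel (A and [0.664979]): 1 − (1 − 0.740818)(1 − 0.664979) = 0.9132

0.9132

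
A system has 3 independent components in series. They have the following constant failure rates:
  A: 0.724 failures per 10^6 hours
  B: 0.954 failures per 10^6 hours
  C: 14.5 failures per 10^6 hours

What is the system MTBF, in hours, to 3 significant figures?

Series of exponential components: λ_sys = Σ λ_i
λ_sys = 0.000000724 + 0.000000954 + 0.0000145 = 1.6178e-05 /h
MTBF = 1 / λ_sys = 61800 h

61800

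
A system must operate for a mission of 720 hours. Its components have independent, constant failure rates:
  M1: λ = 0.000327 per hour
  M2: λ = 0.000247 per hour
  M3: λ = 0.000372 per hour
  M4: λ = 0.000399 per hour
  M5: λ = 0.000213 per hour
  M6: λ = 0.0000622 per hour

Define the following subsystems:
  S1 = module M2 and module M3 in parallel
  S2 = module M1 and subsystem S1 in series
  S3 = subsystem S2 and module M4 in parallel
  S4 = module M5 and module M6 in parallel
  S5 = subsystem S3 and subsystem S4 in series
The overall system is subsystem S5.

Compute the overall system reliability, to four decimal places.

0.9342

R(M1) = exp(−0.000327 × 720) = 0.790223
R(M2) = exp(−0.000247 × 720) = 0.837076
R(M3) = exp(−0.000372 × 720) = 0.765030
R(M4) = exp(−0.000399 × 720) = 0.750302
R(M5) = exp(−0.000213 × 720) = 0.857821
R(M6) = exp(−0.0000622 × 720) = 0.956204
Parallel (M2 and M3): 1 − (1 − 0.837076)(1 − 0.765030) = 0.961718
Series (M1 and [0.961718]): 0.790223 × 0.961718 = 0.759972
Parallel ([0.759972] and M4): 1 − (1 − 0.759972)(1 − 0.750302) = 0.940065
Parallel (M5 and M6): 1 − (1 − 0.857821)(1 − 0.956204) = 0.993773
Series ([0.940065] and [0.993773]): 0.940065 × 0.993773 = 0.9342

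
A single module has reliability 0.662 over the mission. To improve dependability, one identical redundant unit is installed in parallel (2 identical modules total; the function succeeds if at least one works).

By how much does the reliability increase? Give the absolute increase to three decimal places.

R_before = 0.662
R_after = 1 − (1 − 0.662)^2 = 0.886
ΔR = 0.886 − 0.662 = 0.224

0.224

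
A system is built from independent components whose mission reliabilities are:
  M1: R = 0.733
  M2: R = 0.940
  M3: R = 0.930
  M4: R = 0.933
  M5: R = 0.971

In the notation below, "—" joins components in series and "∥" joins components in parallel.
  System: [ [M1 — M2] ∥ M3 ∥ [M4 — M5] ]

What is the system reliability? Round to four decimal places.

0.9980

Series (M1 and M2): 0.733000 × 0.940000 = 0.689020
Series (M4 and M5): 0.933000 × 0.971000 = 0.905943
Parallel ([0.689020], M3, and [0.905943]): 1 − (1 − 0.689020)(1 − 0.930000)(1 − 0.905943) = 0.9980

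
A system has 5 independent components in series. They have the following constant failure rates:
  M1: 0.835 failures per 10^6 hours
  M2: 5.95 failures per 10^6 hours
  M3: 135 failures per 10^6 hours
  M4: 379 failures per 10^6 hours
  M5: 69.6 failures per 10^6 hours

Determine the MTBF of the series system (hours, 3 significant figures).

Series of exponential components: λ_sys = Σ λ_i
λ_sys = 0.000000835 + 0.00000595 + 0.000135 + 0.000379 + 0.0000696 = 5.9039e-04 /h
MTBF = 1 / λ_sys = 1690 h

1690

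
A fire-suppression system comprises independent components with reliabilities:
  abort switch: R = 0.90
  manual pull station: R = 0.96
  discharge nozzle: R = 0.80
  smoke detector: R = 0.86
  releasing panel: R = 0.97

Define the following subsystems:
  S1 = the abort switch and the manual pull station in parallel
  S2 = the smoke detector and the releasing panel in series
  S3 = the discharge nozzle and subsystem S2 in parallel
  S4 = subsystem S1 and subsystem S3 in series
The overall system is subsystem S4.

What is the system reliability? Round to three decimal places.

Parallel (abort switch and manual pull station): 1 − (1 − 0.90000)(1 − 0.96000) = 0.99600
Series (smoke detector and releasing panel): 0.86000 × 0.97000 = 0.83420
Parallel (discharge nozzle and [0.83420]): 1 − (1 − 0.80000)(1 − 0.83420) = 0.96684
Series ([0.99600] and [0.96684]): 0.99600 × 0.96684 = 0.963

0.963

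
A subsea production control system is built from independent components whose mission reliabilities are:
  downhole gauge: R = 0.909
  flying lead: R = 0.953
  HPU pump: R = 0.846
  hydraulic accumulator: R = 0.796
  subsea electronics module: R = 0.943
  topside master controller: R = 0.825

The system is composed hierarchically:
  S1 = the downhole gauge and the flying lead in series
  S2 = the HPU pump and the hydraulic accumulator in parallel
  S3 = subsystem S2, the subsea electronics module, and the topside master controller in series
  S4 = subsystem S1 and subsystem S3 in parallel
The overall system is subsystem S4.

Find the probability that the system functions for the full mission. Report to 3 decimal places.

0.967

Series (downhole gauge and flying lead): 0.90900 × 0.95300 = 0.86628
Parallel (HPU pump and hydraulic accumulator): 1 − (1 − 0.84600)(1 − 0.79600) = 0.96858
Series ([0.96858], subsea electronics module, and topside master controller): 0.96858 × 0.94300 × 0.82500 = 0.75353
Parallel ([0.86628] and [0.75353]): 1 − (1 − 0.86628)(1 − 0.75353) = 0.967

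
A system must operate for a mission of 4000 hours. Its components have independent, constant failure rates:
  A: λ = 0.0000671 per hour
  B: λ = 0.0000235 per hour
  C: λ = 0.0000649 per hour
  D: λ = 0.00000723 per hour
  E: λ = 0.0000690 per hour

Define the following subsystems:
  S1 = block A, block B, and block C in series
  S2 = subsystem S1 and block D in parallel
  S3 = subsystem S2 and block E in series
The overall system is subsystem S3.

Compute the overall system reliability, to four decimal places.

0.7488

R(A) = exp(−0.0000671 × 4000) = 0.764602
R(B) = exp(−0.0000235 × 4000) = 0.910283
R(C) = exp(−0.0000649 × 4000) = 0.771360
R(D) = exp(−0.00000723 × 4000) = 0.971494
R(E) = exp(−0.0000690 × 4000) = 0.758813
Series (A, B, and C): 0.764602 × 0.910283 × 0.771360 = 0.536870
Parallel ([0.536870] and D): 1 − (1 − 0.536870)(1 − 0.971494) = 0.986798
Series ([0.986798] and E): 0.986798 × 0.758813 = 0.7488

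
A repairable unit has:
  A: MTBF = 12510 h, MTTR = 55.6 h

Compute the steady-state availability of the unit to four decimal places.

0.9956

A(A) = MTBF/(MTBF+MTTR) = 12510/(12510+55.6) = 0.9956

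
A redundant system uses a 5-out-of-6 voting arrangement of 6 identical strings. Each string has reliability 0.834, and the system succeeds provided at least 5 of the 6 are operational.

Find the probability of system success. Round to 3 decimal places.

0.738

R = Σ_{i=5}^{6} C(6,i) p^i (1−p)^{6−i} with p = 0.834
C(6,5)·0.834^5·0.166^1 = 0.40187
C(6,6)·0.834^6·0.166^0 = 0.33651
Sum = 0.738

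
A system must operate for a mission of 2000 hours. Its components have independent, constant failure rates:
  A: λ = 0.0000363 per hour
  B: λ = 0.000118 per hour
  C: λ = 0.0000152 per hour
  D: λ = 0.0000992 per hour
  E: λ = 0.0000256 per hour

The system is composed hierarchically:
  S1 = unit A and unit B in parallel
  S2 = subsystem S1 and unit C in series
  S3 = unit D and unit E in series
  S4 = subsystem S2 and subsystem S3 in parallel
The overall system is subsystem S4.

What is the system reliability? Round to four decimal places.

R(A) = exp(−0.0000363 × 2000) = 0.929973
R(B) = exp(−0.000118 × 2000) = 0.789781
R(C) = exp(−0.0000152 × 2000) = 0.970057
R(D) = exp(−0.0000992 × 2000) = 0.820042
R(E) = exp(−0.0000256 × 2000) = 0.950089
Parallel (A and B): 1 − (1 − 0.929973)(1 − 0.789781) = 0.985279
Series ([0.985279] and C): 0.985279 × 0.970057 = 0.955777
Series (D and E): 0.820042 × 0.950089 = 0.779113
Parallel ([0.955777] and [0.779113]): 1 − (1 − 0.955777)(1 − 0.779113) = 0.9902

0.9902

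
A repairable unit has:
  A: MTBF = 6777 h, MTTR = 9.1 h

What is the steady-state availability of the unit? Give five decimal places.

A(A) = MTBF/(MTBF+MTTR) = 6777/(6777+9.1) = 0.99866

0.99866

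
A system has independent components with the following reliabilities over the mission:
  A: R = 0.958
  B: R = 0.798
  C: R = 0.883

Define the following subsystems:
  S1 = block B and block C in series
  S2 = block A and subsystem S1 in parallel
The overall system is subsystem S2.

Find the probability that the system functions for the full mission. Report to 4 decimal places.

Series (B and C): 0.798000 × 0.883000 = 0.704634
Parallel (A and [0.704634]): 1 − (1 − 0.958000)(1 − 0.704634) = 0.9876

0.9876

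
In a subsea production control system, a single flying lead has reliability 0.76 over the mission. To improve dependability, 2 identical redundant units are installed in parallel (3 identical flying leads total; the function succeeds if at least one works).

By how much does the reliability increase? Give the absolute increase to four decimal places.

0.2262

R_before = 0.76
R_after = 1 − (1 − 0.76)^3 = 0.9862
ΔR = 0.9862 − 0.76 = 0.2262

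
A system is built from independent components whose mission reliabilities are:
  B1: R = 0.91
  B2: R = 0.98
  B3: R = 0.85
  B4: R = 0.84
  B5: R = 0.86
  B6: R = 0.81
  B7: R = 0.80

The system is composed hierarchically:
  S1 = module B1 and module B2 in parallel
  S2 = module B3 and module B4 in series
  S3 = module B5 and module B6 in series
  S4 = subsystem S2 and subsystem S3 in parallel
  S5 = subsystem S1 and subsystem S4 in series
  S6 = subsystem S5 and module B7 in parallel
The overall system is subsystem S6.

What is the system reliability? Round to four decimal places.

0.9823

Parallel (B1 and B2): 1 − (1 − 0.910000)(1 − 0.980000) = 0.998200
Series (B3 and B4): 0.850000 × 0.840000 = 0.714000
Series (B5 and B6): 0.860000 × 0.810000 = 0.696600
Parallel ([0.714000] and [0.696600]): 1 − (1 − 0.714000)(1 − 0.696600) = 0.913228
Series ([0.998200] and [0.913228]): 0.998200 × 0.913228 = 0.911584
Parallel ([0.911584] and B7): 1 − (1 − 0.911584)(1 − 0.800000) = 0.9823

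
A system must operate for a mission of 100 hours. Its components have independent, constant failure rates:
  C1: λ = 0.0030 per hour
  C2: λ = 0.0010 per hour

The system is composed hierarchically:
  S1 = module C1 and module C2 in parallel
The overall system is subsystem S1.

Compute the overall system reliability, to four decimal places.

R(C1) = exp(−0.0030 × 100) = 0.740818
R(C2) = exp(−0.0010 × 100) = 0.904837
Parallel (C1 and C2): 1 − (1 − 0.740818)(1 − 0.904837) = 0.9753

0.9753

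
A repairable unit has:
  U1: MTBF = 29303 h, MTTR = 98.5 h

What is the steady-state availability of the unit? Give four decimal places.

0.9966

A(U1) = MTBF/(MTBF+MTTR) = 29303/(29303+98.5) = 0.9966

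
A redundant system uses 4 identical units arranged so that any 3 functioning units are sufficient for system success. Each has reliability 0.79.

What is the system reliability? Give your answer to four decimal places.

0.8037

R = Σ_{i=3}^{4} C(4,i) p^i (1−p)^{4−i} with p = 0.79
C(4,3)·0.79^3·0.21^1 = 0.414153
C(4,4)·0.79^4·0.21^0 = 0.389501
Sum = 0.8037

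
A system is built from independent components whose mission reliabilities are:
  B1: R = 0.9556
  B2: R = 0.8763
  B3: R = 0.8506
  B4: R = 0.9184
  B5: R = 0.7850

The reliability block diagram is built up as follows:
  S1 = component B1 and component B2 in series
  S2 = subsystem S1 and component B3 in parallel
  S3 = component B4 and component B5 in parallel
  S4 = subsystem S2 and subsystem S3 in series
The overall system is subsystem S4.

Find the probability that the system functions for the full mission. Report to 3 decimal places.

0.959

Series (B1 and B2): 0.95560 × 0.87630 = 0.83739
Parallel ([0.83739] and B3): 1 − (1 − 0.83739)(1 − 0.85060) = 0.97571
Parallel (B4 and B5): 1 − (1 − 0.91840)(1 − 0.78500) = 0.98246
Series ([0.97571] and [0.98246]): 0.97571 × 0.98246 = 0.959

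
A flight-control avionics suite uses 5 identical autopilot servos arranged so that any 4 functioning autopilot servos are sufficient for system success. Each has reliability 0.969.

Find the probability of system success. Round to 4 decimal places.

R = Σ_{i=4}^{5} C(5,i) p^i (1−p)^{5−i} with p = 0.969
C(5,4)·0.969^4·0.031^1 = 0.136655
C(5,5)·0.969^5·0.031^0 = 0.854317
Sum = 0.9910

0.9910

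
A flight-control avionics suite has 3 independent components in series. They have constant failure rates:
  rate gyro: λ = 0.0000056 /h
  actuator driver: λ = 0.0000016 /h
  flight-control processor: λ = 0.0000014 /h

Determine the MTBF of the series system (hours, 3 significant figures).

116000

Series of exponential components: λ_sys = Σ λ_i
λ_sys = 0.0000056 + 0.0000016 + 0.0000014 = 8.6000e-06 /h
MTBF = 1 / λ_sys = 116000 h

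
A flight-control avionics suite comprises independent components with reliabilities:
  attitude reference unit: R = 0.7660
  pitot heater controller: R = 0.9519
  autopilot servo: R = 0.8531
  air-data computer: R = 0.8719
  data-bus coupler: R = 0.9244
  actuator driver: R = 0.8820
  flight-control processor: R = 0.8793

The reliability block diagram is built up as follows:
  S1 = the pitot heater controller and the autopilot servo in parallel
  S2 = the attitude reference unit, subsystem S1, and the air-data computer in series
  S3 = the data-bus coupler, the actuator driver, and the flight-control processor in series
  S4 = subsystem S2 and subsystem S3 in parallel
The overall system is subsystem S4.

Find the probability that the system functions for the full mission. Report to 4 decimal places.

Parallel (pitot heater controller and autopilot servo): 1 − (1 − 0.951900)(1 − 0.853100) = 0.992934
Series (attitude reference unit, [0.992934], and air-data computer): 0.766000 × 0.992934 × 0.871900 = 0.663156
Series (data-bus coupler, actuator driver, and flight-control processor): 0.924400 × 0.882000 × 0.879300 = 0.716912
Parallel ([0.663156] and [0.716912]): 1 − (1 − 0.663156)(1 − 0.716912) = 0.9046

0.9046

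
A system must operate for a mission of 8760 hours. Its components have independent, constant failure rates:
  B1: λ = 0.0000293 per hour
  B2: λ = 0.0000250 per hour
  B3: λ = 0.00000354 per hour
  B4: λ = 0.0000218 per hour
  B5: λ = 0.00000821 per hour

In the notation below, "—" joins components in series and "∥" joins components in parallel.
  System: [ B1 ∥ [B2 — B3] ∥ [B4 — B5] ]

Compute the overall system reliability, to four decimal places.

0.9884

R(B1) = exp(−0.0000293 × 8760) = 0.773625
R(B2) = exp(−0.0000250 × 8760) = 0.803322
R(B3) = exp(−0.00000354 × 8760) = 0.969465
R(B4) = exp(−0.0000218 × 8760) = 0.826159
R(B5) = exp(−0.00000821 × 8760) = 0.930606
Series (B2 and B3): 0.803322 × 0.969465 = 0.778793
Series (B4 and B5): 0.826159 × 0.930606 = 0.768829
Parallel (B1, [0.778793], and [0.768829]): 1 − (1 − 0.773625)(1 − 0.778793)(1 − 0.768829) = 0.9884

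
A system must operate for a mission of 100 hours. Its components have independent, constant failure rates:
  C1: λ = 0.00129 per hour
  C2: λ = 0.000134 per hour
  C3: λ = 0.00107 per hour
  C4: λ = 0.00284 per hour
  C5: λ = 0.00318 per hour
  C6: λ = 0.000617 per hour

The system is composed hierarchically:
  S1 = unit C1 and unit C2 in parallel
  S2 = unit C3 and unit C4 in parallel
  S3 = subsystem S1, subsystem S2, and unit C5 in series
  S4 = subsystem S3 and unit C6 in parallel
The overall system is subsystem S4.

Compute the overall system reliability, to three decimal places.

R(C1) = exp(−0.00129 × 100) = 0.87897
R(C2) = exp(−0.000134 × 100) = 0.98669
R(C3) = exp(−0.00107 × 100) = 0.89853
R(C4) = exp(−0.00284 × 100) = 0.75277
R(C5) = exp(−0.00318 × 100) = 0.72760
R(C6) = exp(−0.000617 × 100) = 0.94016
Parallel (C1 and C2): 1 − (1 − 0.87897)(1 − 0.98669) = 0.99839
Parallel (C3 and C4): 1 − (1 − 0.89853)(1 − 0.75277) = 0.97491
Series ([0.99839], [0.97491], and C5): 0.99839 × 0.97491 × 0.72760 = 0.70820
Parallel ([0.70820] and C6): 1 − (1 − 0.70820)(1 − 0.94016) = 0.983

0.983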